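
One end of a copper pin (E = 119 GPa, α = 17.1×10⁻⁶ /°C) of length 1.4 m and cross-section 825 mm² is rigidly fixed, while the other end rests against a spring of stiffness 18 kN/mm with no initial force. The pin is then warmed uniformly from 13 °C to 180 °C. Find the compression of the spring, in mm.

δ ≈ 3.18 mm

The unrestrained thermal change is αΔT L = 17.1×10⁻⁶ × 167 × 1400 = 3.998 mm.
Let P be the compressive force at the spring. The pin shortens elastically by PL/(AE) and the spring compresses by P/k; together these equal δ_free.
So P = δ_free / [L/(AE) + 1/k] = 3.998 / [ 1400/(825×119×10³) + 1/(18×10³) ].
P = 3.998 / 6.982×10⁻⁵ = 57260 N.
Spring compression = P/k = 57260/(18×10³) = 3.181 mm.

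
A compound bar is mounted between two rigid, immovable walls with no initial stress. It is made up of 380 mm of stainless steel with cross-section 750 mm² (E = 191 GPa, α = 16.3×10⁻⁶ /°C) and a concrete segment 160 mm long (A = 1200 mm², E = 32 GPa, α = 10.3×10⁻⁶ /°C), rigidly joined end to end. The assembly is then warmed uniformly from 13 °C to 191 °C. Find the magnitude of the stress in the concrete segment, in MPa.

σ ≈ 171 MPa (compressive)

Free thermal expansion of the whole bar: Σ αᵢΔT Lᵢ = 16.3×10⁻⁶×178×380 + 10.3×10⁻⁶×178×160 = 1.396 mm.
Since the ends are fixed, an axial force P builds up, equal in every segment, with P · Σ Lᵢ/(AᵢEᵢ) = δ_free.
The series flexibility is Σ Lᵢ/(AᵢEᵢ) = 380/(750×191×10³) + 160/(1200×32×10³) = 6.819×10⁻⁶ mm/N.
Hence P = δ_free / Σ(L/AE) = 1.396/6.819×10⁻⁶ = 204.7 kN (compressive).
σ_{concrete} = P / A = 204700 / 1200 = 170.6 MPa.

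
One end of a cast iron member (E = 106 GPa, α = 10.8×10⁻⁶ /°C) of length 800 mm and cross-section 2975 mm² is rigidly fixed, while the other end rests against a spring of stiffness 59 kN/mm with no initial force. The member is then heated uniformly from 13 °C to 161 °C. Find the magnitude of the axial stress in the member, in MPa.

If the spring were absent the member would lengthen by αΔT L = 10.8×10⁻⁶ × 148 × 800 = 1.279 mm.
With a force P in the spring, the elastic change of the member is PL/(AE) and that of the spring is P/k; compatibility requires their sum to equal δ_free.
So P = δ_free / [L/(AE) + 1/k] = 1.279 / [ 800/(2975×106×10³) + 1/(59×10³) ].
P = 1.279 / 1.949×10⁻⁵ = 65620 N.
σ = P/A = 65620/2975 = 22.06 MPa.

σ ≈ 22.1 MPa (compressive)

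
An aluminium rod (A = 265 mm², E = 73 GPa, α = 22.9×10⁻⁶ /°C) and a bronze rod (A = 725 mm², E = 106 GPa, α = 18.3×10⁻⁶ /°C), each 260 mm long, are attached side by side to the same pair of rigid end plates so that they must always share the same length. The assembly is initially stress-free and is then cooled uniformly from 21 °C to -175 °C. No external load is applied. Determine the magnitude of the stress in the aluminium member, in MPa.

The aluminium has the larger α, so on cooling it would change length more than the bronze if both were free. The rigid plates force a common final length, so the aluminium is put into tension and the bronze into compression, with equal and opposite forces P (no external load).
Compatibility of the two members (thermal + elastic change equal): (α₁ − α₂)ΔT = P·[1/(A₁E₁) + 1/(A₂E₂)].
|α₁ − α₂|·ΔT = 4.6×10⁻⁶ × 196 = 0.0009016.
1/(A₁E₁) + 1/(A₂E₂) = 1/(265×73×10³) + 1/(725×106×10³) = 6.471×10⁻⁸ N⁻¹.
P = 0.0009016 / 6.471×10⁻⁸ = 13930 N = 13.93 kN.
σ_{aluminium} = P/A₁ = 13930/265 = 52.58 MPa, tensile.

σ ≈ 52.6 MPa (tensile)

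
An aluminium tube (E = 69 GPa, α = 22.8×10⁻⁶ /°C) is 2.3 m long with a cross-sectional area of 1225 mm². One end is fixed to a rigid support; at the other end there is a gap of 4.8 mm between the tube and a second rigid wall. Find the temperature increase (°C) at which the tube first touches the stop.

ΔT ≈ 91.5 °C

Contact occurs when the free expansion equals the gap: αΔT L = 4.8 mm.
So ΔT = g/(αL) = 4.8/(22.8×10⁻⁶ × 2300) = 91.53 °C.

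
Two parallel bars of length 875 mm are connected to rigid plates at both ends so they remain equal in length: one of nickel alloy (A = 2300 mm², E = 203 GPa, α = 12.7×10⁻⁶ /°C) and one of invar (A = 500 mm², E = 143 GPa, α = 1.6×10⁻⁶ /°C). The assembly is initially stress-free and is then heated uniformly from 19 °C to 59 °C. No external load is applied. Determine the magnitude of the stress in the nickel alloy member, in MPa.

Both members must finish at the same length. With the larger α, the nickel alloy tends to over-expand; the plates restrain it, putting the nickel alloy in compression and the invar in tension. With no external load the two internal forces are equal and opposite, magnitude P.
Setting the final lengths equal and cancelling L: (α₁ − α₂)ΔT = P/(A₁E₁) + P/(A₂E₂).
|α₁ − α₂|·ΔT = 11.1×10⁻⁶ × 40 = 0.000444.
1/(A₁E₁) + 1/(A₂E₂) = 1/(2300×203×10³) + 1/(500×143×10³) = 1.613×10⁻⁸ N⁻¹.
So P = 0.000444 / 1.613×10⁻⁸ = 27.53 kN.
σ_{nickel alloy} = P/A₁ = 27530/2300 = 11.97 MPa, compressive.

σ ≈ 12 MPa (compressive)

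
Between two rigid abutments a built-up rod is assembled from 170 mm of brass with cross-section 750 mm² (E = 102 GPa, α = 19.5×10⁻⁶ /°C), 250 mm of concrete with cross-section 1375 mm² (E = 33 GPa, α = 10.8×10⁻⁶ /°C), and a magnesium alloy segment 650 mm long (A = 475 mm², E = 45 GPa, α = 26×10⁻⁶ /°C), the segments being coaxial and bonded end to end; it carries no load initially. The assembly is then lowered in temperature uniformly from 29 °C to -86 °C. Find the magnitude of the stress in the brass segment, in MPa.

If the supports were absent, the total length change would be Σ αᵢΔT Lᵢ = 19.5×10⁻⁶×115×170 + 10.8×10⁻⁶×115×250 + 26×10⁻⁶×115×650 = 2.635 mm.
The walls prevent any net length change, so an axial force P (same in every segment) develops. Compatibility: P · Σ Lᵢ/(AᵢEᵢ) = δ_free.
The series flexibility is Σ Lᵢ/(AᵢEᵢ) = 170/(750×102×10³) + 250/(1375×33×10³) + 650/(475×45×10³) = 3.814×10⁻⁵ mm/N.
So P = 2.635 / 3.814×10⁻⁵ = 69.09 kN, tensile.
σ_{brass} = P / A = 69090 / 750 = 92.12 MPa.

σ ≈ 92.1 MPa (tensile)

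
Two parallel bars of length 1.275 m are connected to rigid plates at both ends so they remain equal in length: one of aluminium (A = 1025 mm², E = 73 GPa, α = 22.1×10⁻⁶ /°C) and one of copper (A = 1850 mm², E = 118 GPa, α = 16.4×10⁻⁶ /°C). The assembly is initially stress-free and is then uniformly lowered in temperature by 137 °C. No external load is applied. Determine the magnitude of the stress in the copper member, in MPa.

σ ≈ 23.5 MPa (compressive)

Equilibrium of a rigid end plate with no external load gives equal and opposite internal forces ±P in the two members. Since α_{aluminium} > α_{copper}, cooling drives the aluminium into tension and the copper into compression.
Compatibility of the two members (thermal + elastic change equal): (α₁ − α₂)ΔT = P·[1/(A₁E₁) + 1/(A₂E₂)].
|α₁ − α₂|·ΔT = 5.7×10⁻⁶ × 137 = 0.0007809.
1/(A₁E₁) + 1/(A₂E₂) = 1/(1025×73×10³) + 1/(1850×118×10³) = 1.795×10⁻⁸ N⁻¹.
P = 0.0007809 / 1.795×10⁻⁸ = 43520 N = 43.52 kN.
σ_{copper} = P/A₂ = 43520/1850 = 23.52 MPa, compressive.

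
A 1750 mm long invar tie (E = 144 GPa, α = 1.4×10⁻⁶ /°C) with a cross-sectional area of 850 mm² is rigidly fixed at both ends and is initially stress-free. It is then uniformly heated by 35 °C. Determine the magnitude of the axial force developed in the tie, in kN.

Full restraint means ε = 0, so the stress is σ = EαΔT = 144×10³ × 1.4×10⁻⁶ × 35 = 7.056 MPa.
P = AEαΔT = 850 × 144×10³ × 1.4×10⁻⁶ × 35 = 5.998 kN (compressive).

P ≈ 6 kN (compressive)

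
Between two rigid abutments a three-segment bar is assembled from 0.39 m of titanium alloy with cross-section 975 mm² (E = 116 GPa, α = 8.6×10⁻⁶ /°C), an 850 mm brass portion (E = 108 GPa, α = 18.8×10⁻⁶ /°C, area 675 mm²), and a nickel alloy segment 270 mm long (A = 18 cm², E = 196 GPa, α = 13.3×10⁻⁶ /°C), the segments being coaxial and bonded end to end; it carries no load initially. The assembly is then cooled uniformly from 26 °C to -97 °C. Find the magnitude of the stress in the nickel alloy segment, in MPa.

Free thermal contraction of the whole bar: Σ αᵢΔT Lᵢ = 8.6×10⁻⁶×123×390 + 18.8×10⁻⁶×123×850 + 13.3×10⁻⁶×123×270 = 2.82 mm.
The rigid supports impose zero overall length change; the single axial force P common to all segments must satisfy P Σ Lᵢ/(AᵢEᵢ) = δ_free.
Σ Lᵢ/(AᵢEᵢ) = 390/(975×116×10³) + 850/(675×108×10³) + 270/(1800×196×10³) = 1.587×10⁻⁵ mm/N.
P = 2.82 / 1.587×10⁻⁵ = 177600 N = 177.6 kN, tensile.
σ_{nickel alloy} = P / A = 177600 / 1800 = 98.69 MPa.

σ ≈ 98.7 MPa (tensile)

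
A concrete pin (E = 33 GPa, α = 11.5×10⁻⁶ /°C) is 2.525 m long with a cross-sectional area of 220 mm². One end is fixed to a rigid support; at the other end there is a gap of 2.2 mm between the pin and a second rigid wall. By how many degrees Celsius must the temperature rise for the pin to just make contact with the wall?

ΔT ≈ 75.8 °C

The gap closes when αΔT L = 2.2 mm, since the pin is still unstressed at that instant.
So ΔT = g/(αL) = 2.2/(11.5×10⁻⁶ × 2525) = 75.76 °C.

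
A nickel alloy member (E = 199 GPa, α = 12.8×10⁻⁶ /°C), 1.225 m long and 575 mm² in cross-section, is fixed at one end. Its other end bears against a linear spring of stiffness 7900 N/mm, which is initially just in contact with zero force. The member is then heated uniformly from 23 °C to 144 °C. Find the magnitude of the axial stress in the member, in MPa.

σ ≈ 24 MPa (compressive)

The unrestrained thermal change is αΔT L = 12.8×10⁻⁶ × 121 × 1225 = 1.897 mm.
With a force P in the spring, the elastic change of the member is PL/(AE) and that of the spring is P/k; compatibility requires their sum to equal δ_free.
So P = δ_free / [L/(AE) + 1/k] = 1.897 / [ 1225/(575×199×10³) + 1/(7900) ].
P = 1.897 / 0.0001373 = 13820 N.
σ = P/A = 13820/575 = 24.03 MPa.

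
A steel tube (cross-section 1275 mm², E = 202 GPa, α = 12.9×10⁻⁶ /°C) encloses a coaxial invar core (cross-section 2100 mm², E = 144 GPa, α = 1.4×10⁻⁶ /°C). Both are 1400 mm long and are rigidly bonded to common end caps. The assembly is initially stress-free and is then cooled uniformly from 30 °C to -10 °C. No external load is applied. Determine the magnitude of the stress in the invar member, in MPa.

σ ≈ 30.5 MPa (compressive)

The steel has the larger α, so on cooling it would change length more than the invar if both were free. The rigid plates force a common final length, so the steel is put into tension and the invar into compression, with equal and opposite forces P (no external load).
Equating the net (thermal + elastic) strains gives |α₁ − α₂|·ΔT = P·[1/(A₁E₁) + 1/(A₂E₂)].
|α₁ − α₂|·ΔT = 11.5×10⁻⁶ × 40 = 0.00046.
1/(A₁E₁) + 1/(A₂E₂) = 1/(1275×202×10³) + 1/(2100×144×10³) = 7.19×10⁻⁹ N⁻¹.
So P = 0.00046 / 7.19×10⁻⁹ = 63.98 kN.
σ_{invar} = P/A₂ = 63980/2100 = 30.47 MPa, compressive.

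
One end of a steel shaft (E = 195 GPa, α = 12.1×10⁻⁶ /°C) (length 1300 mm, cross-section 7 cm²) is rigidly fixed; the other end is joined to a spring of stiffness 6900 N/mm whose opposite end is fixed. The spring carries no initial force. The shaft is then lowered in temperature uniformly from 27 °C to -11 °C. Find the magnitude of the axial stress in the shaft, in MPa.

σ ≈ 5.53 MPa (tensile)

The unrestrained thermal change is αΔT L = 12.1×10⁻⁶ × 38 × 1300 = 0.5977 mm.
Let P be the tensile force in the spring. The shaft extends elastically by PL/(AE) and the spring stretches by P/k; together these equal δ_free.
P [ L/(AE) + 1/k ] = δ_free → P [ 1300/(700×195×10³) + 1/(6900) ] = 0.5977.
P = 0.5977 / 0.0001545 = 3870 N.
σ = P/A = 3870/700 = 5.529 MPa.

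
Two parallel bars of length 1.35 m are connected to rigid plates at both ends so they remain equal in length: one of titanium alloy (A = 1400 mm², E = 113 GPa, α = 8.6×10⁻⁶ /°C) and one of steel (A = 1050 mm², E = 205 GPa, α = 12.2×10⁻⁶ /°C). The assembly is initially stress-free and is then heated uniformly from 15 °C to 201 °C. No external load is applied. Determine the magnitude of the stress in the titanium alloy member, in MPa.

Both members must finish at the same length. With the larger α, the steel tends to over-expand; the plates restrain it, putting the steel in compression and the titanium alloy in tension. With no external load the two internal forces are equal and opposite, magnitude P.
Setting the final lengths equal and cancelling L: (α₁ − α₂)ΔT = P/(A₁E₁) + P/(A₂E₂).
|α₁ − α₂|·ΔT = 3.6×10⁻⁶ × 186 = 0.0006696.
1/(A₁E₁) + 1/(A₂E₂) = 1/(1400×113×10³) + 1/(1050×205×10³) = 1.097×10⁻⁸ N⁻¹.
P = 0.0006696 / 1.097×10⁻⁸ = 61060 N = 61.06 kN.
σ_{titanium alloy} = P/A₁ = 61060/1400 = 43.61 MPa, tensile.

σ ≈ 43.6 MPa (tensile)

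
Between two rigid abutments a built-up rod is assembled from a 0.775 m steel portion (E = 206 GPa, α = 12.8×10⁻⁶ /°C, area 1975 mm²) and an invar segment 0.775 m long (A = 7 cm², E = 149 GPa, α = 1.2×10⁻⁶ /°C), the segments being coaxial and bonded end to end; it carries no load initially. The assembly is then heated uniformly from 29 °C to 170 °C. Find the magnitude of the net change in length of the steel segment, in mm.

|ΔL| ≈ 1.09 mm

If the supports were absent, the total length change would be Σ αᵢΔT Lᵢ = 12.8×10⁻⁶×141×775 + 1.2×10⁻⁶×141×775 = 1.53 mm.
The rigid supports impose zero overall length change; the single axial force P common to all segments must satisfy P Σ Lᵢ/(AᵢEᵢ) = δ_free.
The series flexibility is Σ Lᵢ/(AᵢEᵢ) = 775/(1975×206×10³) + 775/(700×149×10³) = 9.335×10⁻⁶ mm/N.
P = 1.53 / 9.335×10⁻⁶ = 163900 N = 163.9 kN, compressive.
For the steel segment, free thermal change = 12.8×10⁻⁶×141×775 = 1.399 mm and elastic change from P = 163900×775/(1975×206×10³) = 0.3122 mm; these oppose, so the net change is 1.09 mm (segment lengthens).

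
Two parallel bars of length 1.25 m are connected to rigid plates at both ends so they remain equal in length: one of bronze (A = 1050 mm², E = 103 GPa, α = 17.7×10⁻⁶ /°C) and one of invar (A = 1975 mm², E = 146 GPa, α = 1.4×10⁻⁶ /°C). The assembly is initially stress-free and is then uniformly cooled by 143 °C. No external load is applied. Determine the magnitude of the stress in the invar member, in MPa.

σ ≈ 92.8 MPa (compressive)

The bronze has the larger α, so on cooling it would change length more than the invar if both were free. The rigid plates force a common final length, so the bronze is put into tension and the invar into compression, with equal and opposite forces P (no external load).
Setting the final lengths equal and cancelling L: (α₁ − α₂)ΔT = P/(A₁E₁) + P/(A₂E₂).
|α₁ − α₂|·ΔT = 16.3×10⁻⁶ × 143 = 0.002331.
1/(A₁E₁) + 1/(A₂E₂) = 1/(1050×103×10³) + 1/(1975×146×10³) = 1.271×10⁻⁸ N⁻¹.
P = 0.002331 / 1.271×10⁻⁸ = 183300 N = 183.3 kN.
σ_{invar} = P/A₂ = 183300/1975 = 92.82 MPa, compressive.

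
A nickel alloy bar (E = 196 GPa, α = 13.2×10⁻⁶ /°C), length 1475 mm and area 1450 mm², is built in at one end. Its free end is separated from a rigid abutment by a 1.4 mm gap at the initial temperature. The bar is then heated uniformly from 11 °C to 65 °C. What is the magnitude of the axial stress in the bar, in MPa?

Unrestrained expansion: δ_free = αΔT L = 13.2×10⁻⁶ × 54 × 1475 = 1.051 mm.
Since δ_free = 1.05 mm is less than the 1.4 mm gap, the bar never touches the wall. No axial force develops.

σ ≈ 0 MPa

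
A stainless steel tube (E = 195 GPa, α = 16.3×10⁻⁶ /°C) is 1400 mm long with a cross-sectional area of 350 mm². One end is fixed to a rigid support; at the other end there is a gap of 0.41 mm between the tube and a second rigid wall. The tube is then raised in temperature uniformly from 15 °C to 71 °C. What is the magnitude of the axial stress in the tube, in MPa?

σ ≈ 121 MPa (compressive)

Free thermal elongation = αΔT L = 16.3×10⁻⁶ × 56 × 1400 = 1.278 mm.
After closing the 0.41 mm clearance, 1.278 − 0.41 = 0.8679 mm of expansion remains to be suppressed by the wall.
Compatibility: PL/(AE) = 0.8679 mm, so σ = P/A = E × (0.8679/1400) = 120.9 MPa.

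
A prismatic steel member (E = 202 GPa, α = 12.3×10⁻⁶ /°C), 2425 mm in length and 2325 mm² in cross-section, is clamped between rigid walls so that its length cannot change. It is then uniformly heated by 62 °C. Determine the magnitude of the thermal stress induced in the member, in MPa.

With length fixed, the mechanical strain must cancel the thermal strain αΔT = 12.3×10⁻⁶ × 62 = 762.6×10⁻⁶.
σ = EαΔT = 202×10³ × 12.3×10⁻⁶ × 62 = 154 MPa (compressive; the member is trying to expand).

σ ≈ 154 MPa (compressive)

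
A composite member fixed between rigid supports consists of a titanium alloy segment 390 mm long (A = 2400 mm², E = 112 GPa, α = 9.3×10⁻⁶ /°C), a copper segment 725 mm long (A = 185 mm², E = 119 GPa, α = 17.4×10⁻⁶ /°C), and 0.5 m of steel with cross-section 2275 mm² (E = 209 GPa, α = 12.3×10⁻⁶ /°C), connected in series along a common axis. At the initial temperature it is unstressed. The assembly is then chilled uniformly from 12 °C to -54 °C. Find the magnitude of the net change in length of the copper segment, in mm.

If the supports were absent, the total length change would be Σ αᵢΔT Lᵢ = 9.3×10⁻⁶×66×390 + 17.4×10⁻⁶×66×725 + 12.3×10⁻⁶×66×500 = 1.478 mm.
The rigid supports impose zero overall length change; the single axial force P common to all segments must satisfy P Σ Lᵢ/(AᵢEᵢ) = δ_free.
The series flexibility is Σ Lᵢ/(AᵢEᵢ) = 390/(2400×112×10³) + 725/(185×119×10³) + 500/(2275×209×10³) = 3.543×10⁻⁵ mm/N.
Hence P = δ_free / Σ(L/AE) = 1.478/3.543×10⁻⁵ = 41.71 kN (tensile).
For the copper segment, free thermal change = 17.4×10⁻⁶×66×725 = 0.8326 mm and elastic change from P = 41710×725/(185×119×10³) = 1.374 mm; these oppose, so the net change is 0.541 mm (segment lengthens).

|ΔL| ≈ 0.541 mm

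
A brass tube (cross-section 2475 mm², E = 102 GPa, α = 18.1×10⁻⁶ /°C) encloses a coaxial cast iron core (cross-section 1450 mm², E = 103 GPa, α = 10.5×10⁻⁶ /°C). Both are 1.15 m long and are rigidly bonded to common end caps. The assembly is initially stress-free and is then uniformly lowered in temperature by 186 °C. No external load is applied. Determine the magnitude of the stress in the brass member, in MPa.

Equilibrium of a rigid end plate with no external load gives equal and opposite internal forces ±P in the two members. Since α_{brass} > α_{cast iron}, cooling drives the brass into tension and the cast iron into compression.
Equating the net (thermal + elastic) strains gives |α₁ − α₂|·ΔT = P·[1/(A₁E₁) + 1/(A₂E₂)].
|α₁ − α₂|·ΔT = 7.6×10⁻⁶ × 186 = 0.001414.
1/(A₁E₁) + 1/(A₂E₂) = 1/(2475×102×10³) + 1/(1450×103×10³) = 1.066×10⁻⁸ N⁻¹.
So P = 0.001414 / 1.066×10⁻⁸ = 132.6 kN.
σ_{brass} = P/A₁ = 132600/2475 = 53.59 MPa, tensile.

σ ≈ 53.6 MPa (tensile)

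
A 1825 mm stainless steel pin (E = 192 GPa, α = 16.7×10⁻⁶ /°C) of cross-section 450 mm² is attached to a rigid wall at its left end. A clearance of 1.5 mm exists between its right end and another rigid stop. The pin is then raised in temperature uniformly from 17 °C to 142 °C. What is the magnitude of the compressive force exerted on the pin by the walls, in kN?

P ≈ 109 kN

Unrestrained expansion: δ_free = αΔT L = 16.7×10⁻⁶ × 125 × 1825 = 3.81 mm.
After closing the 1.5 mm clearance, 3.81 − 1.5 = 2.31 mm of expansion remains to be suppressed by the wall.
Compatibility: PL/(AE) = 2.31 mm, so σ = P/A = E × (2.31/1825) = 243 MPa.
Force on the wall = σA = 243 × 450 mm² = 109.3 kN.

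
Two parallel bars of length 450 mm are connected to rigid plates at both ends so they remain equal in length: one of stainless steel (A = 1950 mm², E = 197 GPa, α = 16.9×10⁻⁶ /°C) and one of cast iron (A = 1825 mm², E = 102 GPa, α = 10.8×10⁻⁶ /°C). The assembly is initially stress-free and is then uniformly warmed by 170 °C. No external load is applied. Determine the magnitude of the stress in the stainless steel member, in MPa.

σ ≈ 66.7 MPa (compressive)

Both members must finish at the same length. With the larger α, the stainless steel tends to over-expand; the plates restrain it, putting the stainless steel in compression and the cast iron in tension. With no external load the two internal forces are equal and opposite, magnitude P.
Setting the final lengths equal and cancelling L: (α₁ − α₂)ΔT = P/(A₁E₁) + P/(A₂E₂).
|α₁ − α₂|·ΔT = 6.1×10⁻⁶ × 170 = 0.001037.
1/(A₁E₁) + 1/(A₂E₂) = 1/(1950×197×10³) + 1/(1825×102×10³) = 7.975×10⁻⁹ N⁻¹.
P = 0.001037 / 7.975×10⁻⁹ = 130000 N = 130 kN.
σ_{stainless steel} = P/A₁ = 130000/1950 = 66.68 MPa, compressive.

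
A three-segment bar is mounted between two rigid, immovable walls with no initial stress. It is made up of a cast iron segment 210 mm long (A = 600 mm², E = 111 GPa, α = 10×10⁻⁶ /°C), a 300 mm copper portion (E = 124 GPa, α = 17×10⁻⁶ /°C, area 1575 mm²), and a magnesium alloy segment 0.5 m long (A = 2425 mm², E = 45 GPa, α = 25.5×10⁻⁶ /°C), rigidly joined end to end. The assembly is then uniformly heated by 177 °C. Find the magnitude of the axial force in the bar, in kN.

P ≈ 381 kN (compressive)

If the supports were absent, the total length change would be Σ αᵢΔT Lᵢ = 10×10⁻⁶×177×210 + 17×10⁻⁶×177×300 + 25.5×10⁻⁶×177×500 = 3.531 mm.
Since the ends are fixed, an axial force P builds up, equal in every segment, with P · Σ Lᵢ/(AᵢEᵢ) = δ_free.
The series flexibility is Σ Lᵢ/(AᵢEᵢ) = 210/(600×111×10³) + 300/(1575×124×10³) + 500/(2425×45×10³) = 9.271×10⁻⁶ mm/N.
P = 3.531 / 9.271×10⁻⁶ = 380900 N = 380.9 kN, compressive.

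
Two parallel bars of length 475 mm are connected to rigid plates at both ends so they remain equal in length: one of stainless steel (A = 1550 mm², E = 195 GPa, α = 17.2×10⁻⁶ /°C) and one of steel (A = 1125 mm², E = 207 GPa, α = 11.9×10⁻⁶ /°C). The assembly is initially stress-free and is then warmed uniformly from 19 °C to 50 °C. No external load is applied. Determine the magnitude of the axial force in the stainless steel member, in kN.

P ≈ 21.6 kN (compressive in the stainless steel)

Equilibrium of a rigid end plate with no external load gives equal and opposite internal forces ±P in the two members. Since α_{stainless steel} > α_{steel}, heating drives the stainless steel into compression and the steel into tension.
Compatibility of the two members (thermal + elastic change equal): (α₁ − α₂)ΔT = P·[1/(A₁E₁) + 1/(A₂E₂)].
|α₁ − α₂|·ΔT = 5.3×10⁻⁶ × 31 = 0.0001643.
1/(A₁E₁) + 1/(A₂E₂) = 1/(1550×195×10³) + 1/(1125×207×10³) = 7.603×10⁻⁹ N⁻¹.
P = 0.0001643 / 7.603×10⁻⁹ = 21610 N = 21.61 kN.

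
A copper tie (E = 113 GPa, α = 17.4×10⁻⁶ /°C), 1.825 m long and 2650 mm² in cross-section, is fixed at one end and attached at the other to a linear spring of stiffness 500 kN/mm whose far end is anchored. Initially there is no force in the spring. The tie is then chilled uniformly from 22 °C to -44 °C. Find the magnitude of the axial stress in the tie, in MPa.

If the spring were absent the tie would shorten by αΔT L = 17.4×10⁻⁶ × 66 × 1825 = 2.096 mm.
Let P be the tensile force in the spring. The tie extends elastically by PL/(AE) and the spring stretches by P/k; together these equal δ_free.
So P = δ_free / [L/(AE) + 1/k] = 2.096 / [ 1825/(2650×113×10³) + 1/(500×10³) ].
P = 2.096 / 8.095×10⁻⁶ = 258900 N.
σ = P/A = 258900/2650 = 97.71 MPa.

σ ≈ 97.7 MPa (tensile)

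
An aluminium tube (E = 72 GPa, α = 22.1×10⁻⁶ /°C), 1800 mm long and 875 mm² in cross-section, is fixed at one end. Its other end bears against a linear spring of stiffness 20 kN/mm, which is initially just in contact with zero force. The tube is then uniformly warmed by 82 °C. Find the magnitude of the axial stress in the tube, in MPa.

σ ≈ 47.4 MPa (compressive)

If the spring were absent the tube would lengthen by αΔT L = 22.1×10⁻⁶ × 82 × 1800 = 3.262 mm.
Let P be the compressive force at the spring. The tube shortens elastically by PL/(AE) and the spring compresses by P/k; together these equal δ_free.
P [ L/(AE) + 1/k ] = δ_free → P [ 1800/(875×72×10³) + 1/(20×10³) ] = 3.262.
P = 3.262 / 7.857×10⁻⁵ = 41520 N.
σ = P/A = 41520/875 = 47.45 MPa.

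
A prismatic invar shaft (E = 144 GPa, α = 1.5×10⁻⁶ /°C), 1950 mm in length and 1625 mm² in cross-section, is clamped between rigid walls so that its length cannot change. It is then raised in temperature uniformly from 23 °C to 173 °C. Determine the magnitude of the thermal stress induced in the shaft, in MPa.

σ ≈ 32.4 MPa (compressive)

Because both ends are immovable the net strain is zero, and the suppressed thermal strain is αΔT = 1.5×10⁻⁶ × 150 = 225×10⁻⁶.
The stress required to suppress this strain is σ = Eε = 144×10³ × 225×10⁻⁶ = 32.4 MPa, compressive since the shaft is trying to expand.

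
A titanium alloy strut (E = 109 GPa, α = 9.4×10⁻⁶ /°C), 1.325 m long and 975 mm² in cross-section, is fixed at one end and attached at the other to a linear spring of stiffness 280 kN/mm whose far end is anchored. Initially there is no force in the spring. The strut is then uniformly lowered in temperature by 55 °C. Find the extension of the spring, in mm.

δ ≈ 0.153 mm

If the spring were absent the strut would shorten by αΔT L = 9.4×10⁻⁶ × 55 × 1325 = 0.685 mm.
Let P be the tensile force in the spring. The strut extends elastically by PL/(AE) and the spring stretches by P/k; together these equal δ_free.
P [ L/(AE) + 1/k ] = δ_free → P [ 1325/(975×109×10³) + 1/(280×10³) ] = 0.685.
P = 0.685 / 1.604×10⁻⁵ = 42710 N.
Spring extension = P/k = 42710/(280×10³) = 0.1525 mm.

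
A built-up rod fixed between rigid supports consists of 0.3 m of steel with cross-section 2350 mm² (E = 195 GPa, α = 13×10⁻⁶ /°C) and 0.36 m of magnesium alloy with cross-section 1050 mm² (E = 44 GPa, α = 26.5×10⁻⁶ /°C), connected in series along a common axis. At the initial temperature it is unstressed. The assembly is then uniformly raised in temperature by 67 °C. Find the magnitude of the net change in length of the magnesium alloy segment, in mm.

Free thermal expansion of the whole bar: Σ αᵢΔT Lᵢ = 13×10⁻⁶×67×300 + 26.5×10⁻⁶×67×360 = 0.9005 mm.
The walls prevent any net length change, so an axial force P (same in every segment) develops. Compatibility: P · Σ Lᵢ/(AᵢEᵢ) = δ_free.
Σ Lᵢ/(AᵢEᵢ) = 300/(2350×195×10³) + 360/(1050×44×10³) = 8.447×10⁻⁶ mm/N.
So P = 0.9005 / 8.447×10⁻⁶ = 106.6 kN, compressive.
For the magnesium alloy segment, free thermal change = 26.5×10⁻⁶×67×360 = 0.6392 mm and elastic change from P = 106600×360/(1050×44×10³) = 0.8307 mm; these oppose, so the net change is 0.192 mm (segment shortens).

|ΔL| ≈ 0.192 mm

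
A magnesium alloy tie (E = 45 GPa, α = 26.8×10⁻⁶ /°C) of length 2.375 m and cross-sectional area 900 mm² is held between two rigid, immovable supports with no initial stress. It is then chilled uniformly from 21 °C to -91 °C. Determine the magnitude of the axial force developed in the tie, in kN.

With zero net strain, σ = E·αΔT = 45 GPa × 26.8×10⁻⁶ × 112 = 135.1 MPa.
Then P = σA = 135.1 × 900 mm² = 121.6 kN, tensile.

P ≈ 122 kN (tensile)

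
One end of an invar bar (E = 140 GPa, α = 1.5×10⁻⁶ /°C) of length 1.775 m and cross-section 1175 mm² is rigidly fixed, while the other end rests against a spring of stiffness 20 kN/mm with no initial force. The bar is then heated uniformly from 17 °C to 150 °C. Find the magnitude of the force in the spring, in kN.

The unrestrained thermal change is αΔT L = 1.5×10⁻⁶ × 133 × 1775 = 0.3541 mm.
Let P be the compressive force at the spring. The bar shortens elastically by PL/(AE) and the spring compresses by P/k; together these equal δ_free.
So P = δ_free / [L/(AE) + 1/k] = 0.3541 / [ 1775/(1175×140×10³) + 1/(20×10³) ].
P = 0.3541 / 6.079×10⁻⁵ = 5825 N.

P ≈ 5.83 kN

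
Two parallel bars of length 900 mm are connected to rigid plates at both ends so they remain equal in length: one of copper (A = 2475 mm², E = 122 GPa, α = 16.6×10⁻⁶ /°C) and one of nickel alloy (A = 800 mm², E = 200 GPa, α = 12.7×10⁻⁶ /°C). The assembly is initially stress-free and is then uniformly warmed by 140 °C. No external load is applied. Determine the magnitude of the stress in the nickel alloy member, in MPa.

Both members must finish at the same length. With the larger α, the copper tends to over-expand; the plates restrain it, putting the copper in compression and the nickel alloy in tension. With no external load the two internal forces are equal and opposite, magnitude P.
Compatibility of the two members (thermal + elastic change equal): (α₁ − α₂)ΔT = P·[1/(A₁E₁) + 1/(A₂E₂)].
|α₁ − α₂|·ΔT = 3.9×10⁻⁶ × 140 = 0.000546.
1/(A₁E₁) + 1/(A₂E₂) = 1/(2475×122×10³) + 1/(800×200×10³) = 9.562×10⁻⁹ N⁻¹.
So P = 0.000546 / 9.562×10⁻⁹ = 57.1 kN.
σ_{nickel alloy} = P/A₂ = 57100/800 = 71.38 MPa, tensile.

σ ≈ 71.4 MPa (tensile)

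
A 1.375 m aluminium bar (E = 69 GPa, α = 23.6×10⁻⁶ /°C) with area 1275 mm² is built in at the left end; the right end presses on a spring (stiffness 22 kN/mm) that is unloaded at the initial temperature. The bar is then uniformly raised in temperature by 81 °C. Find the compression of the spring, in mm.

The unrestrained thermal change is αΔT L = 23.6×10⁻⁶ × 81 × 1375 = 2.628 mm.
With a force P in the spring, the elastic change of the bar is PL/(AE) and that of the spring is P/k; compatibility requires their sum to equal δ_free.
So P = δ_free / [L/(AE) + 1/k] = 2.628 / [ 1375/(1275×69×10³) + 1/(22×10³) ].
P = 2.628 / 6.108×10⁻⁵ = 43030 N.
Spring compression = P/k = 43030/(22×10³) = 1.956 mm.

δ ≈ 1.96 mm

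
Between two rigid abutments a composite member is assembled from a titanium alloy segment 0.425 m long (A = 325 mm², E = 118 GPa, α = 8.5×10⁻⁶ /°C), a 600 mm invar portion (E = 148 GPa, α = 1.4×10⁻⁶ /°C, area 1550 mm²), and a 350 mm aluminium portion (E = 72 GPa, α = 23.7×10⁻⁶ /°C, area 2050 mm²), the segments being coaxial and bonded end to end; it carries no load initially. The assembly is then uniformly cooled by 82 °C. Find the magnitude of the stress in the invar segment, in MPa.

With the walls removed the bar would change length by δ_free = Σ αᵢΔT Lᵢ = 8.5×10⁻⁶×82×425 + 1.4×10⁻⁶×82×600 + 23.7×10⁻⁶×82×350 = 1.045 mm.
The rigid supports impose zero overall length change; the single axial force P common to all segments must satisfy P Σ Lᵢ/(AᵢEᵢ) = δ_free.
The series flexibility is Σ Lᵢ/(AᵢEᵢ) = 425/(325×118×10³) + 600/(1550×148×10³) + 350/(2050×72×10³) = 1.607×10⁻⁵ mm/N.
P = 1.045 / 1.607×10⁻⁵ = 65050 N = 65.05 kN, tensile.
σ_{invar} = P / A = 65050 / 1550 = 41.97 MPa.

σ ≈ 42 MPa (tensile)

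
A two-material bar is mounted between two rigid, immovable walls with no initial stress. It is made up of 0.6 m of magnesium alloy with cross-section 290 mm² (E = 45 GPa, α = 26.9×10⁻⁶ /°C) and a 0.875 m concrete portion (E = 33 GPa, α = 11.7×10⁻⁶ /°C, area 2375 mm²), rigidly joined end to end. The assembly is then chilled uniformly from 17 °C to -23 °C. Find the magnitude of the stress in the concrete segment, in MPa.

If the supports were absent, the total length change would be Σ αᵢΔT Lᵢ = 26.9×10⁻⁶×40×600 + 11.7×10⁻⁶×40×875 = 1.055 mm.
The rigid supports impose zero overall length change; the single axial force P common to all segments must satisfy P Σ Lᵢ/(AᵢEᵢ) = δ_free.
Σ Lᵢ/(AᵢEᵢ) = 600/(290×45×10³) + 875/(2375×33×10³) = 5.714×10⁻⁵ mm/N.
So P = 1.055 / 5.714×10⁻⁵ = 18.46 kN, tensile.
σ_{concrete} = P / A = 18460 / 2375 = 7.775 MPa.

σ ≈ 7.77 MPa (tensile)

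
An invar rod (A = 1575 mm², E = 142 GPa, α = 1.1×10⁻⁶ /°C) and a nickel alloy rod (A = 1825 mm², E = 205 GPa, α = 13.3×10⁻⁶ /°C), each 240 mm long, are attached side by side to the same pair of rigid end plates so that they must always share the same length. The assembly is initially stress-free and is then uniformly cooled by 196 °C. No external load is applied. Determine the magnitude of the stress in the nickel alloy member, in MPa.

σ ≈ 183 MPa (tensile)

Both members must finish at the same length. With the larger α, the nickel alloy tends to over-contract; the plates restrain it, putting the nickel alloy in tension and the invar in compression. With no external load the two internal forces are equal and opposite, magnitude P.
Setting the final lengths equal and cancelling L: (α₁ − α₂)ΔT = P/(A₁E₁) + P/(A₂E₂).
|α₁ − α₂|·ΔT = 12.2×10⁻⁶ × 196 = 0.002391.
1/(A₁E₁) + 1/(A₂E₂) = 1/(1575×142×10³) + 1/(1825×205×10³) = 7.144×10⁻⁹ N⁻¹.
So P = 0.002391 / 7.144×10⁻⁹ = 334.7 kN.
σ_{nickel alloy} = P/A₂ = 334700/1825 = 183.4 MPa, tensile.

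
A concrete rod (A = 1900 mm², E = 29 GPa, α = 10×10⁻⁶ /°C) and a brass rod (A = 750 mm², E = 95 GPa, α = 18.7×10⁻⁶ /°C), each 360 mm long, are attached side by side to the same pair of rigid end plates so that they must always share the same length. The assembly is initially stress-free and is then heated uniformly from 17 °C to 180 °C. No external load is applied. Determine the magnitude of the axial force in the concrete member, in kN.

P ≈ 44.1 kN (tensile in the concrete)

Both members must finish at the same length. With the larger α, the brass tends to over-expand; the plates restrain it, putting the brass in compression and the concrete in tension. With no external load the two internal forces are equal and opposite, magnitude P.
Compatibility of the two members (thermal + elastic change equal): (α₁ − α₂)ΔT = P·[1/(A₁E₁) + 1/(A₂E₂)].
|α₁ − α₂|·ΔT = 8.7×10⁻⁶ × 163 = 0.001418.
1/(A₁E₁) + 1/(A₂E₂) = 1/(1900×29×10³) + 1/(750×95×10³) = 3.218×10⁻⁸ N⁻¹.
P = 0.001418 / 3.218×10⁻⁸ = 44060 N = 44.06 kN.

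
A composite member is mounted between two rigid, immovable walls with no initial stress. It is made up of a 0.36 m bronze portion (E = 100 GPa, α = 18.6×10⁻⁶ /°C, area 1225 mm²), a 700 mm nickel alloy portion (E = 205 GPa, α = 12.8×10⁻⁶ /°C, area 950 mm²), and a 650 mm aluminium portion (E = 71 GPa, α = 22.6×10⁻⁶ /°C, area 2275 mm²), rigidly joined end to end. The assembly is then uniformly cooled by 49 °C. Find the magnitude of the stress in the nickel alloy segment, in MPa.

If the supports were absent, the total length change would be Σ αᵢΔT Lᵢ = 18.6×10⁻⁶×49×360 + 12.8×10⁻⁶×49×700 + 22.6×10⁻⁶×49×650 = 1.487 mm.
The walls prevent any net length change, so an axial force P (same in every segment) develops. Compatibility: P · Σ Lᵢ/(AᵢEᵢ) = δ_free.
The series flexibility is Σ Lᵢ/(AᵢEᵢ) = 360/(1225×100×10³) + 700/(950×205×10³) + 650/(2275×71×10³) = 1.056×10⁻⁵ mm/N.
Hence P = δ_free / Σ(L/AE) = 1.487/1.056×10⁻⁵ = 140.8 kN (tensile).
σ_{nickel alloy} = P / A = 140800 / 950 = 148.3 MPa.

σ ≈ 148 MPa (tensile)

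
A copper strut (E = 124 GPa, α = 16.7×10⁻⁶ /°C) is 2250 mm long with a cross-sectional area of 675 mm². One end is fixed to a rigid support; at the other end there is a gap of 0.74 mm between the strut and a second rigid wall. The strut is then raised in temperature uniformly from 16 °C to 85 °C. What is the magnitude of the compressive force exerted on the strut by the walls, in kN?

If the wall were absent the strut would grow by αΔT L = 16.7×10⁻⁶ × 69 × 2250 = 2.593 mm.
The gap closes (δ_free > 0.74 mm) and the wall then resists a further 2.593 − 0.74 = 1.853 mm of expansion.
Compatibility: PL/(AE) = 1.853 mm, so σ = P/A = E × (1.853/2250) = 102.1 MPa.
P = σA = 102.1 × 675 = 68.92 kN.

P ≈ 68.9 kN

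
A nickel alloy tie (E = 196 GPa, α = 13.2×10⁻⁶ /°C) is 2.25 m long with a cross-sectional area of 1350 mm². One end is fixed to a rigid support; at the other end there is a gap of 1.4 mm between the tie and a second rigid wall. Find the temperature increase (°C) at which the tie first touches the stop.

ΔT ≈ 47.1 °C

The gap closes when αΔT L = 1.4 mm, since the tie is still unstressed at that instant.
So ΔT = g/(αL) = 1.4/(13.2×10⁻⁶ × 2250) = 47.14 °C.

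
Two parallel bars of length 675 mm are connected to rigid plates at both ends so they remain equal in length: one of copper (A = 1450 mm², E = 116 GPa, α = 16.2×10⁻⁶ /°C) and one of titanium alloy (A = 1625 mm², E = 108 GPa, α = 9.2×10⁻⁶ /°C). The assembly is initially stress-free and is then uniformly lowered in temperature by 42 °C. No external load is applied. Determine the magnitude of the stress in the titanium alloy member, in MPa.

Equilibrium of a rigid end plate with no external load gives equal and opposite internal forces ±P in the two members. Since α_{copper} > α_{titanium alloy}, cooling drives the copper into tension and the titanium alloy into compression.
Setting the final lengths equal and cancelling L: (α₁ − α₂)ΔT = P/(A₁E₁) + P/(A₂E₂).
|α₁ − α₂|·ΔT = 7×10⁻⁶ × 42 = 0.000294.
1/(A₁E₁) + 1/(A₂E₂) = 1/(1450×116×10³) + 1/(1625×108×10³) = 1.164×10⁻⁸ N⁻¹.
So P = 0.000294 / 1.164×10⁻⁸ = 25.25 kN.
σ_{titanium alloy} = P/A₂ = 25250/1625 = 15.54 MPa, compressive.

σ ≈ 15.5 MPa (compressive)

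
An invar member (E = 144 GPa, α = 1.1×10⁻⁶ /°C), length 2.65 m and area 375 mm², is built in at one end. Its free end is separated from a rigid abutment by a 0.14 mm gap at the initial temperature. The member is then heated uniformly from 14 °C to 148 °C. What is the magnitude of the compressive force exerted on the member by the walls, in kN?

Free thermal elongation = αΔT L = 1.1×10⁻⁶ × 134 × 2650 = 0.3906 mm.
The gap closes (δ_free > 0.14 mm) and the wall then resists a further 0.3906 − 0.14 = 0.2506 mm of expansion.
Compatibility: PL/(AE) = 0.2506 mm, so σ = P/A = E × (0.2506/2650) = 13.62 MPa.
P = σA = 13.62 × 375 = 5.107 kN.

P ≈ 5.11 kN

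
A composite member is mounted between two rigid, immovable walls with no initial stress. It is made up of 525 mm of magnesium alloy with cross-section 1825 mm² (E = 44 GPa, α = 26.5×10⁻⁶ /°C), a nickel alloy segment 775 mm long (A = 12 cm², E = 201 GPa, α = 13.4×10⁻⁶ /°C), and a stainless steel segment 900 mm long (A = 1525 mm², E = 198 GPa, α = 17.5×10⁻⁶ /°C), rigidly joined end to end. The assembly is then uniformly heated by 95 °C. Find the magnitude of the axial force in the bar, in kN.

Free thermal expansion of the whole bar: Σ αᵢΔT Lᵢ = 26.5×10⁻⁶×95×525 + 13.4×10⁻⁶×95×775 + 17.5×10⁻⁶×95×900 = 3.805 mm.
The walls prevent any net length change, so an axial force P (same in every segment) develops. Compatibility: P · Σ Lᵢ/(AᵢEᵢ) = δ_free.
The series flexibility is Σ Lᵢ/(AᵢEᵢ) = 525/(1825×44×10³) + 775/(1200×201×10³) + 900/(1525×198×10³) = 1.273×10⁻⁵ mm/N.
So P = 3.805 / 1.273×10⁻⁵ = 298.8 kN, compressive.

P ≈ 299 kN (compressive)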